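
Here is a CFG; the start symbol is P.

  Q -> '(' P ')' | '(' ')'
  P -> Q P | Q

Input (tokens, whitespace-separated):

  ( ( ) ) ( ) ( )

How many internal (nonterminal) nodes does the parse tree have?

[P [Q ( [P [Q ( )]] )] [P [Q ( )] [P [Q ( )]]]]

8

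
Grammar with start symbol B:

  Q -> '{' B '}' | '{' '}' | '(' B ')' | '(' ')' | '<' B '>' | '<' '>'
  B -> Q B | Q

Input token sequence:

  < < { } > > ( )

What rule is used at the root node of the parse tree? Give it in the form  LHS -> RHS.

B -> Q B

[B [Q < [B [Q < [B [Q { }]] >]] >] [B [Q ( )]]]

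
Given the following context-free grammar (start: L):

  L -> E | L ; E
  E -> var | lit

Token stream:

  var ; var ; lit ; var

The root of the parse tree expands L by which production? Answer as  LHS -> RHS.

[L [L [L [L [E var]] ; [E var]] ; [E lit]] ; [E var]]

L -> L ; E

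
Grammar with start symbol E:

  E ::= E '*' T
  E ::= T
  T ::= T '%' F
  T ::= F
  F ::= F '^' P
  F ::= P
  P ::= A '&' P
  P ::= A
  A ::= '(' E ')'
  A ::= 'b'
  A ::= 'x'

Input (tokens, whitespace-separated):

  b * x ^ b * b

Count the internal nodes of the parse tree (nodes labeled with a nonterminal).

[E [E [E [T [F [P [A b]]]]] * [T [F [F [P [A x]]] ^ [P [A b]]]]] * [T [F [P [A b]]]]]

18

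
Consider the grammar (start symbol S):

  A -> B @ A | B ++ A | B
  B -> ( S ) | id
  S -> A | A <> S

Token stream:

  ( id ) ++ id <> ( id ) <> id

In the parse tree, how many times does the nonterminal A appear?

[S [A [B ( [S [A [B id]]] )] ++ [A [B id]]] <> [S [A [B ( [S [A [B id]]] )]] <> [S [A [B id]]]]]

6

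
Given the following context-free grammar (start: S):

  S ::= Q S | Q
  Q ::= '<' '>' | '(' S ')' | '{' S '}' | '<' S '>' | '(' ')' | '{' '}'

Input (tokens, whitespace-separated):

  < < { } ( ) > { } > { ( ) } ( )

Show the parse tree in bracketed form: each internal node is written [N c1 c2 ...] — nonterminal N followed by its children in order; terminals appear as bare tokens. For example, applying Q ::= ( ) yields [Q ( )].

[S [Q < [S [Q < [S [Q { }] [S [Q ( )]]] >] [S [Q { }]]] >] [S [Q { [S [Q ( )]] }] [S [Q ( )]]]]

S
Q S
< S > S
< Q S > S
< < S > S > S
< < Q S > S > S
< < { } S > S > S
< < { } Q > S > S
< < { } ( ) > S > S
< < { } ( ) > Q > S
< < { } ( ) > { } > S
< < { } ( ) > { } > Q S
< < { } ( ) > { } > { S } S
< < { } ( ) > { } > { Q } S
< < { } ( ) > { } > { ( ) } S
< < { } ( ) > { } > { ( ) } Q
< < { } ( ) > { } > { ( ) } ( )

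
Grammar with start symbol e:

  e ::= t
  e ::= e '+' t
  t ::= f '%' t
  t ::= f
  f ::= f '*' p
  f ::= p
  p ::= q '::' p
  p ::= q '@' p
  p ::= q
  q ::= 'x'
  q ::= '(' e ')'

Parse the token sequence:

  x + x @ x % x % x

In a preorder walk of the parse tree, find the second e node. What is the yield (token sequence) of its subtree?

x

[e [e [t [f [p [q x]]]]] + [t [f [p [q x] @ [p [q x]]]] % [t [f [p [q x]]] % [t [f [p [q x]]]]]]]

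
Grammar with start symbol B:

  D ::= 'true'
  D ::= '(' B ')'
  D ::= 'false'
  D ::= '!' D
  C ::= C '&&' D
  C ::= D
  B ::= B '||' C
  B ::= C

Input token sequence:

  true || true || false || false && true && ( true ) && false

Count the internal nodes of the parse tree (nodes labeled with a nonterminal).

[B [B [B [B [C [D true]]] || [C [D true]]] || [C [D false]]] || [C [C [C [C [D false]] && [D true]] && [D ( [B [C [D true]]] )]] && [D false]]]

21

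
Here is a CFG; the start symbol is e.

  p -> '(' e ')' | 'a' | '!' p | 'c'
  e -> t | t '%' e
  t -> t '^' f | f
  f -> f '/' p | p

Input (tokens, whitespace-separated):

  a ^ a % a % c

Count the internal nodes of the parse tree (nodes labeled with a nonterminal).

15

[e [t [t [f [p a]]] ^ [f [p a]]] % [e [t [f [p a]]] % [e [t [f [p c]]]]]]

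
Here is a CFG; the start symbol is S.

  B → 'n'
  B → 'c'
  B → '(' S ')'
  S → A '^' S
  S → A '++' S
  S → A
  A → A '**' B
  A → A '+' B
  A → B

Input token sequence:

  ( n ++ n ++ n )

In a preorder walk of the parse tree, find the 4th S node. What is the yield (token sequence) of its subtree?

[S [A [B ( [S [A [B n]] ++ [S [A [B n]] ++ [S [A [B n]]]]] )]]]

n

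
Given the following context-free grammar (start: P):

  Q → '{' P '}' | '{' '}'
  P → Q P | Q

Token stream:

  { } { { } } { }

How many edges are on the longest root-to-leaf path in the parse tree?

[P [Q { }] [P [Q { [P [Q { }]] }] [P [Q { }]]]]

5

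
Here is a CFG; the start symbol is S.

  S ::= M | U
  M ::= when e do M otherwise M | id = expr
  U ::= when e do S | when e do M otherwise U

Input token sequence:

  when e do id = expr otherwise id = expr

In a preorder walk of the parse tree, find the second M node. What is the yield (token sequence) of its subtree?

id = expr

[S [M when e do [M id = expr] otherwise [M id = expr]]]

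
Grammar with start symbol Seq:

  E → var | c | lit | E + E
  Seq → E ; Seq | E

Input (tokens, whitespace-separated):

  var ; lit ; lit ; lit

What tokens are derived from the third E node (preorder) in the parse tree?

lit

[Seq [E var] ; [Seq [E lit] ; [Seq [E lit] ; [Seq [E lit]]]]]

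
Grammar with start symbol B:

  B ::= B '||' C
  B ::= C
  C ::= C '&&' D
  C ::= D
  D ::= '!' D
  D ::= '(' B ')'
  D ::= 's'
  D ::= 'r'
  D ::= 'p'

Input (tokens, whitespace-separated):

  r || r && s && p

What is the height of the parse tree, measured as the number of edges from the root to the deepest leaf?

5

[B [B [C [D r]]] || [C [C [C [D r]] && [D s]] && [D p]]]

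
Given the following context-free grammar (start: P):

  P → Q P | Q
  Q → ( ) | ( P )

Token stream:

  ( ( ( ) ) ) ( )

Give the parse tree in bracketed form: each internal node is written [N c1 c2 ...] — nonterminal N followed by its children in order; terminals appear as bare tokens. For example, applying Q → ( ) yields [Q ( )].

P
Q P
( P ) P
( Q ) P
( ( P ) ) P
( ( Q ) ) P
( ( ( ) ) ) P
( ( ( ) ) ) Q
( ( ( ) ) ) ( )

[P [Q ( [P [Q ( [P [Q ( )]] )]] )] [P [Q ( )]]]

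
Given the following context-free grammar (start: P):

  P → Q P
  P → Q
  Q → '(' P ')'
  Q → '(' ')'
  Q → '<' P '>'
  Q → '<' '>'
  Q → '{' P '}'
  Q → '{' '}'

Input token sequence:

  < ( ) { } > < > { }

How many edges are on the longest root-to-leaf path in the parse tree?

[P [Q < [P [Q ( )] [P [Q { }]]] >] [P [Q < >] [P [Q { }]]]]

5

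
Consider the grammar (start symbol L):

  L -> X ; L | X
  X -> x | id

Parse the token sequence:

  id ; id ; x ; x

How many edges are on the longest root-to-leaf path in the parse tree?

5

[L [X id] ; [L [X id] ; [L [X x] ; [L [X x]]]]]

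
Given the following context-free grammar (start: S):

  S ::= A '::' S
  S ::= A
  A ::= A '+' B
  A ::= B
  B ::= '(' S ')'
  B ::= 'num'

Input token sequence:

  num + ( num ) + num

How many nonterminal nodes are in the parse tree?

10

[S [A [A [A [B num]] + [B ( [S [A [B num]]] )]] + [B num]]]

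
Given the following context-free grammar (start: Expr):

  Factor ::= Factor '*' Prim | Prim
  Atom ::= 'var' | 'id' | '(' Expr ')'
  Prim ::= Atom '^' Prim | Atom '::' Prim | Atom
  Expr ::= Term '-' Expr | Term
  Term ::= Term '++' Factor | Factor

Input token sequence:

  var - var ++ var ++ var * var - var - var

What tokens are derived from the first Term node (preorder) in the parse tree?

var

[Expr [Term [Factor [Prim [Atom var]]]] - [Expr [Term [Term [Term [Factor [Prim [Atom var]]]] ++ [Factor [Prim [Atom var]]]] ++ [Factor [Factor [Prim [Atom var]]] * [Prim [Atom var]]]] - [Expr [Term [Factor [Prim [Atom var]]]] - [Expr [Term [Factor [Prim [Atom var]]]]]]]]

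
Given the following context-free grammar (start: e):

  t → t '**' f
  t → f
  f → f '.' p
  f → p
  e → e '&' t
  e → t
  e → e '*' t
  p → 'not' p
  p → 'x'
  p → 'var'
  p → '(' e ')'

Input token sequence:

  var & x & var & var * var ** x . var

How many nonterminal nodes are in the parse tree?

25

[e [e [e [e [e [t [f [p var]]]] & [t [f [p x]]]] & [t [f [p var]]]] & [t [f [p var]]]] * [t [t [f [p var]]] ** [f [f [p x]] . [p var]]]]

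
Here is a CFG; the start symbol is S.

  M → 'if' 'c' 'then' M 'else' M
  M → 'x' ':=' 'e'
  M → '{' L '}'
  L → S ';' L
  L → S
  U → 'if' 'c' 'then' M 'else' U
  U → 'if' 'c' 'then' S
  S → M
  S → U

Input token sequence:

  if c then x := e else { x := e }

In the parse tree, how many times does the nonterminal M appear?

4

[S [M if c then [M x := e] else [M { [L [S [M x := e]]] }]]]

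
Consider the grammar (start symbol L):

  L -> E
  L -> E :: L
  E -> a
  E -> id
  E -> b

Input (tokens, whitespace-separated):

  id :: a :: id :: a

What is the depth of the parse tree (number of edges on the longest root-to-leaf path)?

5

[L [E id] :: [L [E a] :: [L [E id] :: [L [E a]]]]]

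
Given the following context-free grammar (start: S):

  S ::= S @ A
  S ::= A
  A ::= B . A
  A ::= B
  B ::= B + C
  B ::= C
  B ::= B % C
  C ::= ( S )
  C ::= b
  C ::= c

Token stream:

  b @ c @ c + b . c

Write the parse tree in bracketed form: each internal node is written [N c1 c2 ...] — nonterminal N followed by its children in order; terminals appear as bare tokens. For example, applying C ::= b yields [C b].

[S [S [S [A [B [C b]]]] @ [A [B [C c]]]] @ [A [B [B [C c]] + [C b]] . [A [B [C c]]]]]

S
S @ A
S @ A @ A
A @ A @ A
B @ A @ A
C @ A @ A
b @ A @ A
b @ B @ A
b @ C @ A
b @ c @ A
b @ c @ B . A
b @ c @ B + C . A
b @ c @ C + C . A
b @ c @ c + C . A
b @ c @ c + b . A
b @ c @ c + b . B
b @ c @ c + b . C
b @ c @ c + b . c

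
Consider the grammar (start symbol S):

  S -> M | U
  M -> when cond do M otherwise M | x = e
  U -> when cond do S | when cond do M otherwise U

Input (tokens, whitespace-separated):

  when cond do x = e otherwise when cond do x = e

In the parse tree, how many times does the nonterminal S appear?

2

[S [U when cond do [M x = e] otherwise [U when cond do [S [M x = e]]]]]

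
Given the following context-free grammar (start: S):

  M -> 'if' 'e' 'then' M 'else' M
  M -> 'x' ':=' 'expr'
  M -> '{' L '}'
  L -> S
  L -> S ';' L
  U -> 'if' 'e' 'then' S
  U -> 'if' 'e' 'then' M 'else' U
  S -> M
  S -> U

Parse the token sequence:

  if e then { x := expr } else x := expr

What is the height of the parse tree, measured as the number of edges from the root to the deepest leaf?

[S [M if e then [M { [L [S [M x := expr]]] }] else [M x := expr]]]

6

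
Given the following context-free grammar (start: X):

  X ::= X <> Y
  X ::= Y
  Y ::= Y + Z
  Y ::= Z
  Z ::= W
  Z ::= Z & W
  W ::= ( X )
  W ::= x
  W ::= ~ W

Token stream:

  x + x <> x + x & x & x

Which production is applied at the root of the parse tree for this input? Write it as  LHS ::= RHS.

X ::= X <> Y

[X [X [Y [Y [Z [W x]]] + [Z [W x]]]] <> [Y [Y [Z [W x]]] + [Z [Z [Z [W x]] & [W x]] & [W x]]]]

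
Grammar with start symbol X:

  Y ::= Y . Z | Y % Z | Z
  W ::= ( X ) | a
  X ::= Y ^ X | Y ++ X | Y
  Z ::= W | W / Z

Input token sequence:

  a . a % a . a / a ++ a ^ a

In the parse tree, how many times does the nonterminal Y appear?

[X [Y [Y [Y [Y [Z [W a]]] . [Z [W a]]] % [Z [W a]]] . [Z [W a] / [Z [W a]]]] ++ [X [Y [Z [W a]]] ^ [X [Y [Z [W a]]]]]]

6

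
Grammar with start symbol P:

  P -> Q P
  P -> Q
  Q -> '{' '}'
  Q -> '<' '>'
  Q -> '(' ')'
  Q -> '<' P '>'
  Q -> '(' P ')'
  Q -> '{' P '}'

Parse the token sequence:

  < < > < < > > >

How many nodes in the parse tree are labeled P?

[P [Q < [P [Q < >] [P [Q < [P [Q < >]] >]]] >]]

4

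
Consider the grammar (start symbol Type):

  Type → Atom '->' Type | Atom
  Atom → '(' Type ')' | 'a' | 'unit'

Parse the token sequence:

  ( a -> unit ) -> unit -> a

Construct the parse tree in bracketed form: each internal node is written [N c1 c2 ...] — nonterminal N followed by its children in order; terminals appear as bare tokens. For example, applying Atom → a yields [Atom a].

Type
Atom -> Type
( Type ) -> Type
( Atom -> Type ) -> Type
( a -> Type ) -> Type
( a -> Atom ) -> Type
( a -> unit ) -> Type
( a -> unit ) -> Atom -> Type
( a -> unit ) -> unit -> Type
( a -> unit ) -> unit -> Atom
( a -> unit ) -> unit -> a

[Type [Atom ( [Type [Atom a] -> [Type [Atom unit]]] )] -> [Type [Atom unit] -> [Type [Atom a]]]]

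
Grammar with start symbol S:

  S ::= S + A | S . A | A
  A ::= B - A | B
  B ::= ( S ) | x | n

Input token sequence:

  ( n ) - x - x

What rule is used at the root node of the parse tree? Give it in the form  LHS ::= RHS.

S ::= A

[S [A [B ( [S [A [B n]]] )] - [A [B x] - [A [B x]]]]]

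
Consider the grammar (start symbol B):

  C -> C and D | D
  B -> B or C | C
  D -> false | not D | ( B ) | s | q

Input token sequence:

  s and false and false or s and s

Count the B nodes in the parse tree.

[B [B [C [C [C [D s]] and [D false]] and [D false]]] or [C [C [D s]] and [D s]]]

2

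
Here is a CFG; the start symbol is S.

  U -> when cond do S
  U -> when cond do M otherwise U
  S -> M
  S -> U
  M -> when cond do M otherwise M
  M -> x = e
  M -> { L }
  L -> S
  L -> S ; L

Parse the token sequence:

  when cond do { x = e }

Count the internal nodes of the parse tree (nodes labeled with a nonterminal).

[S [U when cond do [S [M { [L [S [M x = e]]] }]]]]

7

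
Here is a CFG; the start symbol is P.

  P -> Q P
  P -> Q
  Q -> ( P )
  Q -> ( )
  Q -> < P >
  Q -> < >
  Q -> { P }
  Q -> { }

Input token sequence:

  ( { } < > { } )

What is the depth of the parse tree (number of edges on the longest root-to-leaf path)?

[P [Q ( [P [Q { }] [P [Q < >] [P [Q { }]]]] )]]

6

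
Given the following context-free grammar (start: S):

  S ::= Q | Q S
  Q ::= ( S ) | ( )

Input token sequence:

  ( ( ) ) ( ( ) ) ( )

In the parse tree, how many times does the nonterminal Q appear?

5

[S [Q ( [S [Q ( )]] )] [S [Q ( [S [Q ( )]] )] [S [Q ( )]]]]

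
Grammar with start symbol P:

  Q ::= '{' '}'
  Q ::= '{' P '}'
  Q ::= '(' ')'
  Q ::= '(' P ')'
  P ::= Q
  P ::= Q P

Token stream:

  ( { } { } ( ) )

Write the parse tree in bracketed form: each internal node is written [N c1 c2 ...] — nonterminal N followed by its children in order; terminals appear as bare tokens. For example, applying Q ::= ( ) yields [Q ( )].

P
Q
( P )
( Q P )
( { } P )
( { } Q P )
( { } { } P )
( { } { } Q )
( { } { } ( ) )

[P [Q ( [P [Q { }] [P [Q { }] [P [Q ( )]]]] )]]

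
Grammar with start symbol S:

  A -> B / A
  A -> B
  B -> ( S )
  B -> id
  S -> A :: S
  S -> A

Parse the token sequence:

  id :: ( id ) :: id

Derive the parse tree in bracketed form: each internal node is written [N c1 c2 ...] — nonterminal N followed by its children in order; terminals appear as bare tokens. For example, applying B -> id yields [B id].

S
A :: S
B :: S
id :: S
id :: A :: S
id :: B :: S
id :: ( S ) :: S
id :: ( A ) :: S
id :: ( B ) :: S
id :: ( id ) :: S
id :: ( id ) :: A
id :: ( id ) :: B
id :: ( id ) :: id

[S [A [B id]] :: [S [A [B ( [S [A [B id]]] )]] :: [S [A [B id]]]]]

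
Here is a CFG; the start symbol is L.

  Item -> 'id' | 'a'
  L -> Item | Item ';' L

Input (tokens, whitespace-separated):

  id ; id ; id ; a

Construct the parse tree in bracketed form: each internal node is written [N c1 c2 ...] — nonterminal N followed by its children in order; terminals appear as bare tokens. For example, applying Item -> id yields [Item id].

[L [Item id] ; [L [Item id] ; [L [Item id] ; [L [Item a]]]]]

L
Item ; L
id ; L
id ; Item ; L
id ; id ; L
id ; id ; Item ; L
id ; id ; id ; L
id ; id ; id ; Item
id ; id ; id ; a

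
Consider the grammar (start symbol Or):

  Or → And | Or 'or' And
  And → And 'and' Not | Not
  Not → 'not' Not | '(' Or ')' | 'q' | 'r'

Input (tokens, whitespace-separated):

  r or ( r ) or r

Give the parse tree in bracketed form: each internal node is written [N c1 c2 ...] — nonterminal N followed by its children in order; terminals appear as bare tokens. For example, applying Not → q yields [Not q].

[Or [Or [Or [And [Not r]]] or [And [Not ( [Or [And [Not r]]] )]]] or [And [Not r]]]

Or
Or or And
Or or And or And
And or And or And
Not or And or And
r or And or And
r or Not or And
r or ( Or ) or And
r or ( And ) or And
r or ( Not ) or And
r or ( r ) or And
r or ( r ) or Not
r or ( r ) or r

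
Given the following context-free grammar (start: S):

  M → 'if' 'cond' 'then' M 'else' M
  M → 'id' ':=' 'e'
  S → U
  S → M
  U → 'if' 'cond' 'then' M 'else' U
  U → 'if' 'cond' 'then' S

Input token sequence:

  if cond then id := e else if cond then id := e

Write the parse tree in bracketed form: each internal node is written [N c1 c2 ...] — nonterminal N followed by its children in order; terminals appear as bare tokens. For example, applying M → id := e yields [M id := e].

S
U
if cond then M else U
if cond then id := e else U
if cond then id := e else if cond then S
if cond then id := e else if cond then M
if cond then id := e else if cond then id := e

[S [U if cond then [M id := e] else [U if cond then [S [M id := e]]]]]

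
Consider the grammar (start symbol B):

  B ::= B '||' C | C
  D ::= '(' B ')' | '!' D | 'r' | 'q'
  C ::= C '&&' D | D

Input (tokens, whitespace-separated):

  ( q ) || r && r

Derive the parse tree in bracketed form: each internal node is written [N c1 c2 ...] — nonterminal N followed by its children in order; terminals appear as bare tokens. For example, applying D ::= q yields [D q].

B
B || C
C || C
D || C
( B ) || C
( C ) || C
( D ) || C
( q ) || C
( q ) || C && D
( q ) || D && D
( q ) || r && D
( q ) || r && r

[B [B [C [D ( [B [C [D q]]] )]]] || [C [C [D r]] && [D r]]]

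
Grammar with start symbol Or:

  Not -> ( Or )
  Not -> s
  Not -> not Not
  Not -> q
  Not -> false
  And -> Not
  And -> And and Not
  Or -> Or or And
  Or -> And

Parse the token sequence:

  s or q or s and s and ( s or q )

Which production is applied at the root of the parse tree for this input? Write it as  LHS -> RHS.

[Or [Or [Or [And [Not s]]] or [And [Not q]]] or [And [And [And [Not s]] and [Not s]] and [Not ( [Or [Or [And [Not s]]] or [And [Not q]]] )]]]

Or -> Or or And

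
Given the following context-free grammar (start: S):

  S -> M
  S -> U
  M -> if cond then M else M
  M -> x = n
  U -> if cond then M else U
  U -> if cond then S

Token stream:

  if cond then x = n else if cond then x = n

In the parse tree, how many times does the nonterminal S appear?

2

[S [U if cond then [M x = n] else [U if cond then [S [M x = n]]]]]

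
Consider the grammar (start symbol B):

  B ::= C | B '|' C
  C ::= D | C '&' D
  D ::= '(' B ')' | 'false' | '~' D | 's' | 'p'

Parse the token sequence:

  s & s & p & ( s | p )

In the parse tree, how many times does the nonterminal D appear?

[B [C [C [C [C [D s]] & [D s]] & [D p]] & [D ( [B [B [C [D s]]] | [C [D p]]] )]]]

6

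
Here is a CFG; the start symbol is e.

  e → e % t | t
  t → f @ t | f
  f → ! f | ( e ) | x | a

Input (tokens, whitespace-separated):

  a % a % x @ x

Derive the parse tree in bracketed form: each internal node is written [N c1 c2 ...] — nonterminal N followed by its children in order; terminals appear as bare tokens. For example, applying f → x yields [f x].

[e [e [e [t [f a]]] % [t [f a]]] % [t [f x] @ [t [f x]]]]

e
e % t
e % t % t
t % t % t
f % t % t
a % t % t
a % f % t
a % a % t
a % a % f @ t
a % a % x @ t
a % a % x @ f
a % a % x @ x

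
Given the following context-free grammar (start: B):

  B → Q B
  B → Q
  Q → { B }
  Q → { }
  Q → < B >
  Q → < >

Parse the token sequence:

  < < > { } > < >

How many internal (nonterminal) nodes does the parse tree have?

8

[B [Q < [B [Q < >] [B [Q { }]]] >] [B [Q < >]]]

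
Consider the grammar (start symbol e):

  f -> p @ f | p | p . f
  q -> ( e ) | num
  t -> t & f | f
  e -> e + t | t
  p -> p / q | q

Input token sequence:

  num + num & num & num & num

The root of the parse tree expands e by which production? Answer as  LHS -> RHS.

e -> e + t

[e [e [t [f [p [q num]]]]] + [t [t [t [t [f [p [q num]]]] & [f [p [q num]]]] & [f [p [q num]]]] & [f [p [q num]]]]]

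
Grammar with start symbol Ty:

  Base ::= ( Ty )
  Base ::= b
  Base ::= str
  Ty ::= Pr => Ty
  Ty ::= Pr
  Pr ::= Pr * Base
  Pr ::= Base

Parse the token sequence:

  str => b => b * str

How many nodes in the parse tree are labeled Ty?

3

[Ty [Pr [Base str]] => [Ty [Pr [Base b]] => [Ty [Pr [Pr [Base b]] * [Base str]]]]]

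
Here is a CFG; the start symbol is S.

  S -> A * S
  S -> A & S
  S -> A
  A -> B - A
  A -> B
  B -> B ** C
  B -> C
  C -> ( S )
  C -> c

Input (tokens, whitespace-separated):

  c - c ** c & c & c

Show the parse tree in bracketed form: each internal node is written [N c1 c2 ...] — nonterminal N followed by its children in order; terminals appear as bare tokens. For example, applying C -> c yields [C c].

[S [A [B [C c]] - [A [B [B [C c]] ** [C c]]]] & [S [A [B [C c]]] & [S [A [B [C c]]]]]]

S
A & S
B - A & S
C - A & S
c - A & S
c - B & S
c - B ** C & S
c - C ** C & S
c - c ** C & S
c - c ** c & S
c - c ** c & A & S
c - c ** c & B & S
c - c ** c & C & S
c - c ** c & c & S
c - c ** c & c & A
c - c ** c & c & B
c - c ** c & c & C
c - c ** c & c & c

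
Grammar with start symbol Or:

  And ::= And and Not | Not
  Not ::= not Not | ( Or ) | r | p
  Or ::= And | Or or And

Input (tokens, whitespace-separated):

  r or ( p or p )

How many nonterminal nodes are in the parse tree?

[Or [Or [And [Not r]]] or [And [Not ( [Or [Or [And [Not p]]] or [And [Not p]]] )]]]

12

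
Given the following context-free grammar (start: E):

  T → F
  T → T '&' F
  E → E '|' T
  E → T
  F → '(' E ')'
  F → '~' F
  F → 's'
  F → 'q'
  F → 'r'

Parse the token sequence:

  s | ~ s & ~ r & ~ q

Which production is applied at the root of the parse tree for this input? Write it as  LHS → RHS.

E → E '|' T

[E [E [T [F s]]] | [T [T [T [F ~ [F s]]] & [F ~ [F r]]] & [F ~ [F q]]]]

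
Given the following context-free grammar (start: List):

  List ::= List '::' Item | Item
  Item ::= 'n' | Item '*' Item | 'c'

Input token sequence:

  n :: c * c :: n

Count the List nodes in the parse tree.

[List [List [List [Item n]] :: [Item [Item c] * [Item c]]] :: [Item n]]

3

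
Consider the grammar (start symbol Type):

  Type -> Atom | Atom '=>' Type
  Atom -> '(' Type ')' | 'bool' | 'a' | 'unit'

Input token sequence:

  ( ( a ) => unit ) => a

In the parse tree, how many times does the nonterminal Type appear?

5

[Type [Atom ( [Type [Atom ( [Type [Atom a]] )] => [Type [Atom unit]]] )] => [Type [Atom a]]]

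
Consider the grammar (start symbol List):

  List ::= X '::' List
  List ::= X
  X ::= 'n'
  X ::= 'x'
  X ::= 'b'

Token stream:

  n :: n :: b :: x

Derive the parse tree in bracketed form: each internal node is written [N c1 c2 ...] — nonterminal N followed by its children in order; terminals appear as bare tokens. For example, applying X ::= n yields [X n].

[List [X n] :: [List [X n] :: [List [X b] :: [List [X x]]]]]

List
X :: List
n :: List
n :: X :: List
n :: n :: List
n :: n :: X :: List
n :: n :: b :: List
n :: n :: b :: X
n :: n :: b :: x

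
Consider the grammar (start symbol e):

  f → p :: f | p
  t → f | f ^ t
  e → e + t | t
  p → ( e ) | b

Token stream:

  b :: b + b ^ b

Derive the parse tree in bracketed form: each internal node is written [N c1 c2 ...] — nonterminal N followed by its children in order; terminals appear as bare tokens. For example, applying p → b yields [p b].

[e [e [t [f [p b] :: [f [p b]]]]] + [t [f [p b]] ^ [t [f [p b]]]]]

e
e + t
t + t
f + t
p :: f + t
b :: f + t
b :: p + t
b :: b + t
b :: b + f ^ t
b :: b + p ^ t
b :: b + b ^ t
b :: b + b ^ f
b :: b + b ^ p
b :: b + b ^ b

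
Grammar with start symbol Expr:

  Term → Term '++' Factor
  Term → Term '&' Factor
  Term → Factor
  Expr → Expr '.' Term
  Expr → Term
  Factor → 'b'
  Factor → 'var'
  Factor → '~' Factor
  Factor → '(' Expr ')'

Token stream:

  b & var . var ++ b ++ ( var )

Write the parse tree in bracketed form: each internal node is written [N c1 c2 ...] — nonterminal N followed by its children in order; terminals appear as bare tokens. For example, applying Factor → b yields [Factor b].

Expr
Expr . Term
Term . Term
Term & Factor . Term
Factor & Factor . Term
b & Factor . Term
b & var . Term
b & var . Term ++ Factor
b & var . Term ++ Factor ++ Factor
b & var . Factor ++ Factor ++ Factor
b & var . var ++ Factor ++ Factor
b & var . var ++ b ++ Factor
b & var . var ++ b ++ ( Expr )
b & var . var ++ b ++ ( Term )
b & var . var ++ b ++ ( Factor )
b & var . var ++ b ++ ( var )

[Expr [Expr [Term [Term [Factor b]] & [Factor var]]] . [Term [Term [Term [Factor var]] ++ [Factor b]] ++ [Factor ( [Expr [Term [Factor var]]] )]]]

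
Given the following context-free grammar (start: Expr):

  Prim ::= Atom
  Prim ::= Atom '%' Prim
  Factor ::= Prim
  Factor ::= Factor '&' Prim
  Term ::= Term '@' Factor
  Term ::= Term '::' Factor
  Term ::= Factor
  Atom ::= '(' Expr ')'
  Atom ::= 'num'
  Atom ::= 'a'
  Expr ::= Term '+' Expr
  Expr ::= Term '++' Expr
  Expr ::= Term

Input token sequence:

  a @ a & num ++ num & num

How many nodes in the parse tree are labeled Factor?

[Expr [Term [Term [Factor [Prim [Atom a]]]] @ [Factor [Factor [Prim [Atom a]]] & [Prim [Atom num]]]] ++ [Expr [Term [Factor [Factor [Prim [Atom num]]] & [Prim [Atom num]]]]]]

5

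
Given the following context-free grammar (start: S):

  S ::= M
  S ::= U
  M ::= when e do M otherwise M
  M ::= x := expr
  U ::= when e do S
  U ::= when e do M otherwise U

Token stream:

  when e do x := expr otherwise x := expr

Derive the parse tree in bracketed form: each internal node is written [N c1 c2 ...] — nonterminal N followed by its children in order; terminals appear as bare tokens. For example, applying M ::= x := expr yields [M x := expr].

[S [M when e do [M x := expr] otherwise [M x := expr]]]

S
M
when e do M otherwise M
when e do x := expr otherwise M
when e do x := expr otherwise x := expr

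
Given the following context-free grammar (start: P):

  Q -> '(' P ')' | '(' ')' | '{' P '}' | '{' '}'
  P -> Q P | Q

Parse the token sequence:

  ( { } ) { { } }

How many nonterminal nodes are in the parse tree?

8

[P [Q ( [P [Q { }]] )] [P [Q { [P [Q { }]] }]]]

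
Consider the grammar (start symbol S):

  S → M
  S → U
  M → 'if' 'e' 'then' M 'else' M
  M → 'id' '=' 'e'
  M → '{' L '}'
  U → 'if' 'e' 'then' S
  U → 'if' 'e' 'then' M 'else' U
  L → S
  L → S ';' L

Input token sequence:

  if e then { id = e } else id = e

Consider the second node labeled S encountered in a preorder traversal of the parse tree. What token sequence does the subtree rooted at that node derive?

[S [M if e then [M { [L [S [M id = e]]] }] else [M id = e]]]

id = e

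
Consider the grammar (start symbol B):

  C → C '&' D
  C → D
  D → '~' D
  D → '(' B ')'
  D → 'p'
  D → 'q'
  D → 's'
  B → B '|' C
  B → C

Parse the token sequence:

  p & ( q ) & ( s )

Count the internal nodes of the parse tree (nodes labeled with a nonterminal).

13

[B [C [C [C [D p]] & [D ( [B [C [D q]]] )]] & [D ( [B [C [D s]]] )]]]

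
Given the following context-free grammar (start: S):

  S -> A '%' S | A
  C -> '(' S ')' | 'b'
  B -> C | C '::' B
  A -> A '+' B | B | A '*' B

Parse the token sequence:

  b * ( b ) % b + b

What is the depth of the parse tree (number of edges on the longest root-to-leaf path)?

[S [A [A [B [C b]]] * [B [C ( [S [A [B [C b]]]] )]]] % [S [A [A [B [C b]]] + [B [C b]]]]]

8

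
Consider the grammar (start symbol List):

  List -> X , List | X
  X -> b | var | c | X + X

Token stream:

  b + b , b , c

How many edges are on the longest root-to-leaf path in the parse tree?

[List [X [X b] + [X b]] , [List [X b] , [List [X c]]]]

4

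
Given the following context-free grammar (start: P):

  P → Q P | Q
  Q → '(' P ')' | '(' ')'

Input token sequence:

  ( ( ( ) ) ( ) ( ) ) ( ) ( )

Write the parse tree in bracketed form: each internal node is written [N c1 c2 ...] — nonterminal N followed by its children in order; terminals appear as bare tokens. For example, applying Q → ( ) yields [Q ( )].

[P [Q ( [P [Q ( [P [Q ( )]] )] [P [Q ( )] [P [Q ( )]]]] )] [P [Q ( )] [P [Q ( )]]]]

P
Q P
( P ) P
( Q P ) P
( ( P ) P ) P
( ( Q ) P ) P
( ( ( ) ) P ) P
( ( ( ) ) Q P ) P
( ( ( ) ) ( ) P ) P
( ( ( ) ) ( ) Q ) P
( ( ( ) ) ( ) ( ) ) P
( ( ( ) ) ( ) ( ) ) Q P
( ( ( ) ) ( ) ( ) ) ( ) P
( ( ( ) ) ( ) ( ) ) ( ) Q
( ( ( ) ) ( ) ( ) ) ( ) ( )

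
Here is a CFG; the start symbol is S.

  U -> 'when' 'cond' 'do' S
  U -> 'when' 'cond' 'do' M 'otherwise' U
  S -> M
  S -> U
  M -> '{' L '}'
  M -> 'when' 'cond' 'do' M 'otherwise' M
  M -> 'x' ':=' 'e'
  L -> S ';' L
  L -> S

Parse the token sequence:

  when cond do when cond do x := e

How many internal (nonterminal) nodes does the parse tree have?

[S [U when cond do [S [U when cond do [S [M x := e]]]]]]

6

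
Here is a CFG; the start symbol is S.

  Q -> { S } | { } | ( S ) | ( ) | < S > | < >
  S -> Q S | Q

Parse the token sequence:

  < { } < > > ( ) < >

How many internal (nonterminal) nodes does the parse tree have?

[S [Q < [S [Q { }] [S [Q < >]]] >] [S [Q ( )] [S [Q < >]]]]

10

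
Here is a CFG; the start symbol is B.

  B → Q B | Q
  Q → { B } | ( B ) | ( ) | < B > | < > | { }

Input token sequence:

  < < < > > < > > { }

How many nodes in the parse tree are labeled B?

[B [Q < [B [Q < [B [Q < >]] >] [B [Q < >]]] >] [B [Q { }]]]

5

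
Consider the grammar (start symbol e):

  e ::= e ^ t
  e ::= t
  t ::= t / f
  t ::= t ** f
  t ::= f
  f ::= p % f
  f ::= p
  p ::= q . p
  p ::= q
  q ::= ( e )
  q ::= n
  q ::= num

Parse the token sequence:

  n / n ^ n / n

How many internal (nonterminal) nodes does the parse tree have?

18

[e [e [t [t [f [p [q n]]]] / [f [p [q n]]]]] ^ [t [t [f [p [q n]]]] / [f [p [q n]]]]]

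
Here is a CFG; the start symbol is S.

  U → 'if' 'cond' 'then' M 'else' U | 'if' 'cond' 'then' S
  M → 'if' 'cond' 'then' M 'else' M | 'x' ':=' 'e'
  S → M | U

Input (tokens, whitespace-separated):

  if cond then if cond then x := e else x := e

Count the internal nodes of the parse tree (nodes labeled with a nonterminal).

6

[S [U if cond then [S [M if cond then [M x := e] else [M x := e]]]]]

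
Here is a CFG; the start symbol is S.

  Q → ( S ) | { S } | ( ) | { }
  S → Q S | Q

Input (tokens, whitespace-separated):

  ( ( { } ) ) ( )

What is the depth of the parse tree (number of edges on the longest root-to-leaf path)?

6

[S [Q ( [S [Q ( [S [Q { }]] )]] )] [S [Q ( )]]]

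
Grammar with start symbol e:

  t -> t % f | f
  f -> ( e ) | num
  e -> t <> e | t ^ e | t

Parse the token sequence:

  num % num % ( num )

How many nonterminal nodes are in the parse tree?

10

[e [t [t [t [f num]] % [f num]] % [f ( [e [t [f num]]] )]]]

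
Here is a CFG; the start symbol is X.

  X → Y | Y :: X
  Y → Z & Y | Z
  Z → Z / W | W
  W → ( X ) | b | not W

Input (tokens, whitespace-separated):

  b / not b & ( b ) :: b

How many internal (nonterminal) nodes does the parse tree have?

18

[X [Y [Z [Z [W b]] / [W not [W b]]] & [Y [Z [W ( [X [Y [Z [W b]]]] )]]]] :: [X [Y [Z [W b]]]]]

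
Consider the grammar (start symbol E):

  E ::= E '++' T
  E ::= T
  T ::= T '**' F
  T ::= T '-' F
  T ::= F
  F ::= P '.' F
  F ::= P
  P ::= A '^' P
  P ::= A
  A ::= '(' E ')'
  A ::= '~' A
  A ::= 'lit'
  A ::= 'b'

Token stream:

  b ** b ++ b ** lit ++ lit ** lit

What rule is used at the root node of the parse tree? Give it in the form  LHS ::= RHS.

[E [E [E [T [T [F [P [A b]]]] ** [F [P [A b]]]]] ++ [T [T [F [P [A b]]]] ** [F [P [A lit]]]]] ++ [T [T [F [P [A lit]]]] ** [F [P [A lit]]]]]

E ::= E '++' T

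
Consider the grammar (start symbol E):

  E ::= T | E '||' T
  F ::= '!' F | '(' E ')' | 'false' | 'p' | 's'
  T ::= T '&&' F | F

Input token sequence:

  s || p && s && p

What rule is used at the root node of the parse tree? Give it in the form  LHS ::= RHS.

[E [E [T [F s]]] || [T [T [T [F p]] && [F s]] && [F p]]]

E ::= E '||' T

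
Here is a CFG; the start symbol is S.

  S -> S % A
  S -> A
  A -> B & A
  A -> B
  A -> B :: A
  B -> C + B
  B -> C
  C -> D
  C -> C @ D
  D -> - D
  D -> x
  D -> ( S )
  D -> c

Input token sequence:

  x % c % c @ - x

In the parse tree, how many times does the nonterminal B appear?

3

[S [S [S [A [B [C [D x]]]]] % [A [B [C [D c]]]]] % [A [B [C [C [D c]] @ [D - [D x]]]]]]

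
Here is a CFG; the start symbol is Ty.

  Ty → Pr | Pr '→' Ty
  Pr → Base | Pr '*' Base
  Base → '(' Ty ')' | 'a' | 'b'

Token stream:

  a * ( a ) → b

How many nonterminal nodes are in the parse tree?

[Ty [Pr [Pr [Base a]] * [Base ( [Ty [Pr [Base a]]] )]] → [Ty [Pr [Base b]]]]

11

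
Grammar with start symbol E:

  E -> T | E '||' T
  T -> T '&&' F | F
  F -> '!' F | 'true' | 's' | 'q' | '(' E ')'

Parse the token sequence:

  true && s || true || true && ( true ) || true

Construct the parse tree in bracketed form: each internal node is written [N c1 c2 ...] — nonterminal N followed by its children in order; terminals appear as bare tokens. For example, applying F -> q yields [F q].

[E [E [E [E [T [T [F true]] && [F s]]] || [T [F true]]] || [T [T [F true]] && [F ( [E [T [F true]]] )]]] || [T [F true]]]

E
E || T
E || T || T
E || T || T || T
T || T || T || T
T && F || T || T || T
F && F || T || T || T
true && F || T || T || T
true && s || T || T || T
true && s || F || T || T
true && s || true || T || T
true && s || true || T && F || T
true && s || true || F && F || T
true && s || true || true && F || T
true && s || true || true && ( E ) || T
true && s || true || true && ( T ) || T
true && s || true || true && ( F ) || T
true && s || true || true && ( true ) || T
true && s || true || true && ( true ) || F
true && s || true || true && ( true ) || true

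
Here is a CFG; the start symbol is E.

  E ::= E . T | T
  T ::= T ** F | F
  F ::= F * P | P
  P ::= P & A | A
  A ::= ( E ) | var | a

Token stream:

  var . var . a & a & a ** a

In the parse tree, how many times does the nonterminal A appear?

6

[E [E [E [T [F [P [A var]]]]] . [T [F [P [A var]]]]] . [T [T [F [P [P [P [A a]] & [A a]] & [A a]]]] ** [F [P [A a]]]]]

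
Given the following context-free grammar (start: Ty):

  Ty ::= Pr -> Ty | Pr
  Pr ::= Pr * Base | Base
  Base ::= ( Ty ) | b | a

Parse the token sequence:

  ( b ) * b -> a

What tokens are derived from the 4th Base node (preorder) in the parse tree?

[Ty [Pr [Pr [Base ( [Ty [Pr [Base b]]] )]] * [Base b]] -> [Ty [Pr [Base a]]]]

a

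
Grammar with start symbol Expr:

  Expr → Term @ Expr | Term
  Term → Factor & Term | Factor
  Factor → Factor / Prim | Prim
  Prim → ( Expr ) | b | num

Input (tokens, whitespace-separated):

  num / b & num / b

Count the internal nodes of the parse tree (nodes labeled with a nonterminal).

[Expr [Term [Factor [Factor [Prim num]] / [Prim b]] & [Term [Factor [Factor [Prim num]] / [Prim b]]]]]

11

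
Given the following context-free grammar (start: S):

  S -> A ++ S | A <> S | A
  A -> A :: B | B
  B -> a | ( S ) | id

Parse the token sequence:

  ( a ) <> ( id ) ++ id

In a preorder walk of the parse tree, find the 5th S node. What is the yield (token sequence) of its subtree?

[S [A [B ( [S [A [B a]]] )]] <> [S [A [B ( [S [A [B id]]] )]] ++ [S [A [B id]]]]]

id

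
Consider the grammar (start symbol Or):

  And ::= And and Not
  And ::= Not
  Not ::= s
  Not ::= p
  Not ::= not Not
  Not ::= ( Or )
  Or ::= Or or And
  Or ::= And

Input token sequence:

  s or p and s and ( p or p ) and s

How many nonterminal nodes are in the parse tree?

18

[Or [Or [And [Not s]]] or [And [And [And [And [Not p]] and [Not s]] and [Not ( [Or [Or [And [Not p]]] or [And [Not p]]] )]] and [Not s]]]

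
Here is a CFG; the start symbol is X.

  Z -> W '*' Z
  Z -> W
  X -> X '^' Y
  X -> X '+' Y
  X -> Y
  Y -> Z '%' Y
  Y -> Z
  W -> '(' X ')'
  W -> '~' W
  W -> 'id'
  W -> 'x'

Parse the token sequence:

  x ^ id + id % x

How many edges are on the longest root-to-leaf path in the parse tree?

[X [X [X [Y [Z [W x]]]] ^ [Y [Z [W id]]]] + [Y [Z [W id]] % [Y [Z [W x]]]]]

6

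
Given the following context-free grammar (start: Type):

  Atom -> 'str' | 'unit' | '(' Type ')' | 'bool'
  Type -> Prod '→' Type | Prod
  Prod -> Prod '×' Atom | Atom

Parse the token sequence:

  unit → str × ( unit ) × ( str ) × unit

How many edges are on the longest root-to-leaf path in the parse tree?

[Type [Prod [Atom unit]] → [Type [Prod [Prod [Prod [Prod [Atom str]] × [Atom ( [Type [Prod [Atom unit]]] )]] × [Atom ( [Type [Prod [Atom str]]] )]] × [Atom unit]]]]

9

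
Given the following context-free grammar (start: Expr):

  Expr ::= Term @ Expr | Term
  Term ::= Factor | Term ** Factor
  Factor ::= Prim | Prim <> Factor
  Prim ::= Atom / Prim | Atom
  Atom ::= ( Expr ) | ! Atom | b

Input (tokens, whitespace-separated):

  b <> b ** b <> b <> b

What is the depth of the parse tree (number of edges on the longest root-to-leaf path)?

[Expr [Term [Term [Factor [Prim [Atom b]] <> [Factor [Prim [Atom b]]]]] ** [Factor [Prim [Atom b]] <> [Factor [Prim [Atom b]] <> [Factor [Prim [Atom b]]]]]]]

7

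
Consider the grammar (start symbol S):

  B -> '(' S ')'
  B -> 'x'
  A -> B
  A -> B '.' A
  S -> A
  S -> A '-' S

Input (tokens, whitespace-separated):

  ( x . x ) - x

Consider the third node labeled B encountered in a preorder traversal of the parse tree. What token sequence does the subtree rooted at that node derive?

x

[S [A [B ( [S [A [B x] . [A [B x]]]] )]] - [S [A [B x]]]]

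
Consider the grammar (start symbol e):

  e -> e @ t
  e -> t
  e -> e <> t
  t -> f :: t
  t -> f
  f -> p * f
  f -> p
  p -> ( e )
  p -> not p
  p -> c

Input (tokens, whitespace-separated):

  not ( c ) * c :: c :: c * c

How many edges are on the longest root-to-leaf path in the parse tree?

9

[e [t [f [p not [p ( [e [t [f [p c]]]] )]] * [f [p c]]] :: [t [f [p c]] :: [t [f [p c] * [f [p c]]]]]]]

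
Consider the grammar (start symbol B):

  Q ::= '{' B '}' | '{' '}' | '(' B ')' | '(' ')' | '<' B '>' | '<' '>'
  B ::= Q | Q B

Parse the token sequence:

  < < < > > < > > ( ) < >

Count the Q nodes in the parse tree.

6

[B [Q < [B [Q < [B [Q < >]] >] [B [Q < >]]] >] [B [Q ( )] [B [Q < >]]]]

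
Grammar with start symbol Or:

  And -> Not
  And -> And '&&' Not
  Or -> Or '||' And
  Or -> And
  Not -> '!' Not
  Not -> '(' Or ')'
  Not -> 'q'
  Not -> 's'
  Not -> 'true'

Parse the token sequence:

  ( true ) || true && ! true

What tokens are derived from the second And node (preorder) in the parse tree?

true

[Or [Or [And [Not ( [Or [And [Not true]]] )]]] || [And [And [Not true]] && [Not ! [Not true]]]]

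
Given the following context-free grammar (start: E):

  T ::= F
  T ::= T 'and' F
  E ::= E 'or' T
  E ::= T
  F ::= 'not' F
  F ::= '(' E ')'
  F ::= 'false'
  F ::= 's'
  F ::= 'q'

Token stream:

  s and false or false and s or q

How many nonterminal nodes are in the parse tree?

13

[E [E [E [T [T [F s]] and [F false]]] or [T [T [F false]] and [F s]]] or [T [F q]]]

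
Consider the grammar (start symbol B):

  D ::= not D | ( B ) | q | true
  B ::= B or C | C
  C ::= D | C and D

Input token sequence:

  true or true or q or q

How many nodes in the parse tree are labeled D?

4

[B [B [B [B [C [D true]]] or [C [D true]]] or [C [D q]]] or [C [D q]]]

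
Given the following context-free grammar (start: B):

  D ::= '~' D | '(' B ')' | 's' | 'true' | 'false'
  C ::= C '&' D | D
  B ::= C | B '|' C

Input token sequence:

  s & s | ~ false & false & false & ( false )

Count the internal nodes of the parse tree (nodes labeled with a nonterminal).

[B [B [C [C [D s]] & [D s]]] | [C [C [C [C [D ~ [D false]]] & [D false]] & [D false]] & [D ( [B [C [D false]]] )]]]

18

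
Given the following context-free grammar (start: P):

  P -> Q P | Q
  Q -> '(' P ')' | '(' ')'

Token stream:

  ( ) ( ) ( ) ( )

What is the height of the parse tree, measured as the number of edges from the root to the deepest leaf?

5

[P [Q ( )] [P [Q ( )] [P [Q ( )] [P [Q ( )]]]]]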